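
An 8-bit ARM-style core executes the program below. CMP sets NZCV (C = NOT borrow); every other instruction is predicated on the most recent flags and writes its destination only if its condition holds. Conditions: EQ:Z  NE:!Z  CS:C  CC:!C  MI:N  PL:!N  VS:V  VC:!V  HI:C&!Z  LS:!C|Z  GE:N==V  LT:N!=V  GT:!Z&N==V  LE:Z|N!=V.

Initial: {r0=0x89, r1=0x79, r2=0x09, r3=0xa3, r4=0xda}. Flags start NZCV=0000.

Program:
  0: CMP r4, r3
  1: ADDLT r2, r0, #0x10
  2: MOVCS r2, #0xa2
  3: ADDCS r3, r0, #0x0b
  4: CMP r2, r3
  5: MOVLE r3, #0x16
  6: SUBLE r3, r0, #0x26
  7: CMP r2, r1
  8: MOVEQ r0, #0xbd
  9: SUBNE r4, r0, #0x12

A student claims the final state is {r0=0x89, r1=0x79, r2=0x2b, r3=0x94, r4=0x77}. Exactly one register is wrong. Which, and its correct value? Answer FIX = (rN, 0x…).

FIX = (r2, 0xa2)

0: ✓ CMP  NZCV=0010
1: · ADDLT
2: ✓ MOVCS  r2←0xa2
3: ✓ ADDCS  r3←0x94
4: ✓ CMP  NZCV=0010
5: · MOVLE
6: · SUBLE
7: ✓ CMP  NZCV=0011
8: · MOVEQ
9: ✓ SUBNE  r4←0x77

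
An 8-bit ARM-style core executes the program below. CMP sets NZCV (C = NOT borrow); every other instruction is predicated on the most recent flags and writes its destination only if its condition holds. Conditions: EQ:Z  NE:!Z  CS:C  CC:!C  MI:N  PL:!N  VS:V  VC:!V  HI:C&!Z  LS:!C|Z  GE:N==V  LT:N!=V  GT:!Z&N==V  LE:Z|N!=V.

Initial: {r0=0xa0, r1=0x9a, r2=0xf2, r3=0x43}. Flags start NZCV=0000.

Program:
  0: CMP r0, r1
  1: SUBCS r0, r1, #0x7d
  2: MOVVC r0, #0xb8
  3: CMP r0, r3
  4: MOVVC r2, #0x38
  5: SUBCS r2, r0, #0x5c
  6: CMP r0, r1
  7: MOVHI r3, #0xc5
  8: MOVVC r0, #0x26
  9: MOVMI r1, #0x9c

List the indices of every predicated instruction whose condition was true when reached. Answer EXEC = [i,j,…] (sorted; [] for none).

0: ✓ CMP  NZCV=0010
1: ✓ SUBCS  r0←0x1d
2: ✓ MOVVC  r0←0xb8
3: ✓ CMP  NZCV=0011
4: · MOVVC
5: ✓ SUBCS  r2←0x5c
6: ✓ CMP  NZCV=0010
7: ✓ MOVHI  r3←0xc5
8: ✓ MOVVC  r0←0x26
9: · MOVMI

EXEC = [1,2,5,7,8]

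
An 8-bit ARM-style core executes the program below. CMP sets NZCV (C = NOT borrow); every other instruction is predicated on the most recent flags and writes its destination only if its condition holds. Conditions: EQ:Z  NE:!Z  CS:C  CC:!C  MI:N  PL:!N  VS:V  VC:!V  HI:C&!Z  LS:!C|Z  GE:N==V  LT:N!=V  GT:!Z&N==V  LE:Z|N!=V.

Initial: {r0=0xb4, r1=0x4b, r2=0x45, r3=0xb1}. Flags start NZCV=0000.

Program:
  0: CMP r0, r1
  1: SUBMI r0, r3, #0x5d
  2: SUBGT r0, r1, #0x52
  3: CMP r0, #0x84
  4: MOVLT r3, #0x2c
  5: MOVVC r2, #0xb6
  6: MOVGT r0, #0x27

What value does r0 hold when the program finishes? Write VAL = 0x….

[0] flags=0011 → (cmp)
[1] flags=0011 MI?F → skip
[2] flags=0011 GT?F → skip
[3] flags=0010 → (cmp)
[4] flags=0010 LT?F → skip
[5] flags=0010 VC?T → r2=0xb6
[6] flags=0010 GT?T → r0=0x27

VAL = 0x27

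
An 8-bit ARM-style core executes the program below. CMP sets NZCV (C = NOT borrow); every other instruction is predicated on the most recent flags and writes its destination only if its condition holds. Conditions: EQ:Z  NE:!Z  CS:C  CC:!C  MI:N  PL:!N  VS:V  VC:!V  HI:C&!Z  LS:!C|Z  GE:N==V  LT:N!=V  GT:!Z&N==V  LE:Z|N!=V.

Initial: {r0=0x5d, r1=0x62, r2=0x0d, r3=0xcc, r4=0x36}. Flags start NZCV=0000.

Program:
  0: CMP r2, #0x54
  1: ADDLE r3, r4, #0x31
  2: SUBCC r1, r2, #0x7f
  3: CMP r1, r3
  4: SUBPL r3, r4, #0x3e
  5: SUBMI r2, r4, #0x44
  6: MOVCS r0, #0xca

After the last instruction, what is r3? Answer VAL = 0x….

VAL = 0xf8

[0] flags=1000 → (cmp)
[1] flags=1000 LE?T → r3=0x67
[2] flags=1000 CC?T → r1=0x8e
[3] flags=0011 → (cmp)
[4] flags=0011 PL?T → r3=0xf8
[5] flags=0011 MI?F → skip
[6] flags=0011 CS?T → r0=0xca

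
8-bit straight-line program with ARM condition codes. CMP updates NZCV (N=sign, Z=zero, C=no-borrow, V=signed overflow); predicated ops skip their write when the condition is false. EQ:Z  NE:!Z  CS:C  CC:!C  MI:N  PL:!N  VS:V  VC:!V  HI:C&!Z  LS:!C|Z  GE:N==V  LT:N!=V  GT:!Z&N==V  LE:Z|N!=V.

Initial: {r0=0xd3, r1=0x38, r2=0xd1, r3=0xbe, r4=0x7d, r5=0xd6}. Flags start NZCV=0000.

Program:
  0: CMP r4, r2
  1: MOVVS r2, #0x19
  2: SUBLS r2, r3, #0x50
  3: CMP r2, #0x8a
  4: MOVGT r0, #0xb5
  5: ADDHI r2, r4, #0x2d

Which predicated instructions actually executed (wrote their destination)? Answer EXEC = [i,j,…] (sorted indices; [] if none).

0: ✓ CMP  NZCV=1001
1: ✓ MOVVS  r2←0x19
2: ✓ SUBLS  r2←0x6e
3: ✓ CMP  NZCV=1001
4: ✓ MOVGT  r0←0xb5
5: · ADDHI

EXEC = [1,2,4]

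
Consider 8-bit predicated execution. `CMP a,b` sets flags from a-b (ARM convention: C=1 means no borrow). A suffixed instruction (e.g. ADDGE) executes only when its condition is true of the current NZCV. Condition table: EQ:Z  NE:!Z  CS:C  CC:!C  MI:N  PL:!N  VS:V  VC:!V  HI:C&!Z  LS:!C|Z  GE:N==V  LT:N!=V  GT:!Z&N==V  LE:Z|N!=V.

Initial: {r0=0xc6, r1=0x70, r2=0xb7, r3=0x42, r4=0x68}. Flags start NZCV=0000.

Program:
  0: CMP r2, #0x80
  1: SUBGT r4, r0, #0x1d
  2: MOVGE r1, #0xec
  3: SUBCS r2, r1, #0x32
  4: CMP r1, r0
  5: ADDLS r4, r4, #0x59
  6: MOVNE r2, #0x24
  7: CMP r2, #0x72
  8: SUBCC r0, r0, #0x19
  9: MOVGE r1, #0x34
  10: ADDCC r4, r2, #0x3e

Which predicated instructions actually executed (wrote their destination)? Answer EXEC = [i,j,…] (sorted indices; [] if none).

[0] flags=0010 → (cmp)
[1] flags=0010 GT?T → r4=0xa9
[2] flags=0010 GE?T → r1=0xec
[3] flags=0010 CS?T → r2=0xba
[4] flags=0010 → (cmp)
[5] flags=0010 LS?F → skip
[6] flags=0010 NE?T → r2=0x24
[7] flags=1000 → (cmp)
[8] flags=1000 CC?T → r0=0xad
[9] flags=1000 GE?F → skip
[10] flags=1000 CC?T → r4=0x62

EXEC = [1,2,3,6,8,10]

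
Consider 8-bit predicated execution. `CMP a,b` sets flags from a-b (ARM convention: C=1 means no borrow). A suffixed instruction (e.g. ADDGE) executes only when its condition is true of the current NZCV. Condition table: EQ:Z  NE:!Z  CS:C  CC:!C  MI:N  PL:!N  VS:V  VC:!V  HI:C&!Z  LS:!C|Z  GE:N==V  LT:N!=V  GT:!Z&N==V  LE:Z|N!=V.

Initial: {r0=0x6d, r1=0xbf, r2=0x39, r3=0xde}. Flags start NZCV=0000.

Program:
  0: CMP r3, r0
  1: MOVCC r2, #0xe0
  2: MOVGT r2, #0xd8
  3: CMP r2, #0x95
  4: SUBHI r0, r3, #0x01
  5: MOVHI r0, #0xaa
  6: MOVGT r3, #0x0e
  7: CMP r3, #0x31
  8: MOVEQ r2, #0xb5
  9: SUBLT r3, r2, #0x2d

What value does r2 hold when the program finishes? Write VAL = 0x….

[0] flags=0011 → (cmp)
[1] flags=0011 CC?F → skip
[2] flags=0011 GT?F → skip
[3] flags=1001 → (cmp)
[4] flags=1001 HI?F → skip
[5] flags=1001 HI?F → skip
[6] flags=1001 GT?T → r3=0x0e
[7] flags=1000 → (cmp)
[8] flags=1000 EQ?F → skip
[9] flags=1000 LT?T → r3=0x0c

VAL = 0x39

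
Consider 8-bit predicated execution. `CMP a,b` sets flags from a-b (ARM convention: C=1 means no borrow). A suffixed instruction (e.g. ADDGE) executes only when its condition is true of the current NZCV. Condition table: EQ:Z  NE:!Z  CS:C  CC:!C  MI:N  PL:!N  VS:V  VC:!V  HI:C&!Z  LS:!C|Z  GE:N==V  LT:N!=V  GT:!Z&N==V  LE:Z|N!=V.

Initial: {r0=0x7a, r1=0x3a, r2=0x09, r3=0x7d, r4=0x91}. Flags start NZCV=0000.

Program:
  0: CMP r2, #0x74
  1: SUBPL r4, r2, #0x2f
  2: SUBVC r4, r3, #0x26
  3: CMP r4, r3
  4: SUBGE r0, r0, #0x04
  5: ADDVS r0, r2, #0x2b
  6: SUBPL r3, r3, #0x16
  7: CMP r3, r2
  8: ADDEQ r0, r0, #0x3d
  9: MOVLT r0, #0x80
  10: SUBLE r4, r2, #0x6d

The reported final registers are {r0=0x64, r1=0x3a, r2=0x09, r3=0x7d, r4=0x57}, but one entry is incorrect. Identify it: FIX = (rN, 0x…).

0: ✓ CMP  NZCV=1000
1: · SUBPL
2: ✓ SUBVC  r4←0x57
3: ✓ CMP  NZCV=1000
4: · SUBGE
5: · ADDVS
6: · SUBPL
7: ✓ CMP  NZCV=0010
8: · ADDEQ
9: · MOVLT
10: · SUBLE

FIX = (r0, 0x7a)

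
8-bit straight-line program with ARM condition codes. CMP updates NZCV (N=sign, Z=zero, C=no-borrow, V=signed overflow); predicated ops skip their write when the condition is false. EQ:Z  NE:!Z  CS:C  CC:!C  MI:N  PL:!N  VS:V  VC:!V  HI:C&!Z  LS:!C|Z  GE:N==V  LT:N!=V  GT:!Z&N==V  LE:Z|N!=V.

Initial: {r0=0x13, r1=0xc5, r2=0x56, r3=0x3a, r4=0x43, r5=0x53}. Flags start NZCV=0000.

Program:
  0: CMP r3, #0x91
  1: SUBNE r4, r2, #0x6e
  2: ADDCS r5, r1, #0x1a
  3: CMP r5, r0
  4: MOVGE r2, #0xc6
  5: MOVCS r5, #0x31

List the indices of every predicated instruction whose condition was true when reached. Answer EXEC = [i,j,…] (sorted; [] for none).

EXEC = [1,4,5]

0: ✓ CMP  NZCV=1001
1: ✓ SUBNE  r4←0xe8
2: · ADDCS
3: ✓ CMP  NZCV=0010
4: ✓ MOVGE  r2←0xc6
5: ✓ MOVCS  r5←0x31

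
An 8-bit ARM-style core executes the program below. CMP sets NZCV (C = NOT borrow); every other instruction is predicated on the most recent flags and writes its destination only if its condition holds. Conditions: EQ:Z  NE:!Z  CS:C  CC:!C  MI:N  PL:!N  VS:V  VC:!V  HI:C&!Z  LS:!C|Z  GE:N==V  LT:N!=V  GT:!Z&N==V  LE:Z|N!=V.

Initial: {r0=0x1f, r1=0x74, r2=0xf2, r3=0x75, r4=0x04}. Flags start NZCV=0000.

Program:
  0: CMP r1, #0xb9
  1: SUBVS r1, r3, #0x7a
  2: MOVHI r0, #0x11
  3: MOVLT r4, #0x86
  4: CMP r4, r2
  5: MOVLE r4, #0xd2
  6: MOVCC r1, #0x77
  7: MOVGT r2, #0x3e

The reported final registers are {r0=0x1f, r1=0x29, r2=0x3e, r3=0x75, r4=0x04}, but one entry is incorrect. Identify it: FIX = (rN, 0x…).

FIX = (r1, 0x77)

[0] flags=1001 → (cmp)
[1] flags=1001 VS?T → r1=0xfb
[2] flags=1001 HI?F → skip
[3] flags=1001 LT?F → skip
[4] flags=0000 → (cmp)
[5] flags=0000 LE?F → skip
[6] flags=0000 CC?T → r1=0x77
[7] flags=0000 GT?T → r2=0x3e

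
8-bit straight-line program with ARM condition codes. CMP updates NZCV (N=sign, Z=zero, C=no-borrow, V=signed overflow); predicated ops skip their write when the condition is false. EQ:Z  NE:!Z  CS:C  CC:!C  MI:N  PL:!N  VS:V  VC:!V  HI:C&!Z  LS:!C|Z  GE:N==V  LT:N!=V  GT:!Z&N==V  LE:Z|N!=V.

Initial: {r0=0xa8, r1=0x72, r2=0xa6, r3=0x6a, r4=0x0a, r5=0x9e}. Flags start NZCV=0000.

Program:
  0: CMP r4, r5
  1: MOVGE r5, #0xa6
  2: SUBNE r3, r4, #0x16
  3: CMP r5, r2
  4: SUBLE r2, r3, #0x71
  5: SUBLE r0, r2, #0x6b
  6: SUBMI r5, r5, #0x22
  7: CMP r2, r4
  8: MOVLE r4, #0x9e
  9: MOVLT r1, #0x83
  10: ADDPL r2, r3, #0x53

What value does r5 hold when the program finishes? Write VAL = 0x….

0: ✓ CMP  NZCV=0000
1: ✓ MOVGE  r5←0xa6
2: ✓ SUBNE  r3←0xf4
3: ✓ CMP  NZCV=0110
4: ✓ SUBLE  r2←0x83
5: ✓ SUBLE  r0←0x18
6: · SUBMI
7: ✓ CMP  NZCV=0011
8: ✓ MOVLE  r4←0x9e
9: ✓ MOVLT  r1←0x83
10: ✓ ADDPL  r2←0x47

VAL = 0xa6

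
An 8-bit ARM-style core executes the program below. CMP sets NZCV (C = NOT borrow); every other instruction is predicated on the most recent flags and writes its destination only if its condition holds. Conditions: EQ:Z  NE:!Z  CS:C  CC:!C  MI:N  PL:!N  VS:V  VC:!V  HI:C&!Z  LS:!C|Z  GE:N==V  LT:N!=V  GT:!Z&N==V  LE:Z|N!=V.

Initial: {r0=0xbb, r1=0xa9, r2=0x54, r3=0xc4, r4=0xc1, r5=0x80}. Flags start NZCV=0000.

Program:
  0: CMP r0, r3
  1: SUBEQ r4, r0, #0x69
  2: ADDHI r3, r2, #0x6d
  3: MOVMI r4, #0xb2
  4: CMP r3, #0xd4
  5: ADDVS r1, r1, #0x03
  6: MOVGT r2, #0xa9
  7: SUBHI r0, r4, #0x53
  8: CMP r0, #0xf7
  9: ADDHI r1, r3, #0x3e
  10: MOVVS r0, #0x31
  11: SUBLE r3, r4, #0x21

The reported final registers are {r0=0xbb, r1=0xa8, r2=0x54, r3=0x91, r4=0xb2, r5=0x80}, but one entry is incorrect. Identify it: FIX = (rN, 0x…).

FIX = (r1, 0xa9)

0: ✓ CMP  NZCV=1000
1: · SUBEQ
2: · ADDHI
3: ✓ MOVMI  r4←0xb2
4: ✓ CMP  NZCV=1000
5: · ADDVS
6: · MOVGT
7: · SUBHI
8: ✓ CMP  NZCV=1000
9: · ADDHI
10: · MOVVS
11: ✓ SUBLE  r3←0x91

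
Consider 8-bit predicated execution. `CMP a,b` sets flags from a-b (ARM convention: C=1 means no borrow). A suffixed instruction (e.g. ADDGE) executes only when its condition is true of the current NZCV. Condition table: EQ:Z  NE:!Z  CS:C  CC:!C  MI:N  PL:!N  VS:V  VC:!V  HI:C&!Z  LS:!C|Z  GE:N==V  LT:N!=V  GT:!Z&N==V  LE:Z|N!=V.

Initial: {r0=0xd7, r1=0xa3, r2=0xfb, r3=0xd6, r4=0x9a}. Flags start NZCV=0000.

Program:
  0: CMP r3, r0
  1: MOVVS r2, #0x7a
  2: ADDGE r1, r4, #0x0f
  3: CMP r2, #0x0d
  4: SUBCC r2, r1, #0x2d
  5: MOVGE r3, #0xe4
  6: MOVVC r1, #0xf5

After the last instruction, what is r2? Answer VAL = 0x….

VAL = 0xfb

0: ✓ CMP  NZCV=1000
1: · MOVVS
2: · ADDGE
3: ✓ CMP  NZCV=1010
4: · SUBCC
5: · MOVGE
6: ✓ MOVVC  r1←0xf5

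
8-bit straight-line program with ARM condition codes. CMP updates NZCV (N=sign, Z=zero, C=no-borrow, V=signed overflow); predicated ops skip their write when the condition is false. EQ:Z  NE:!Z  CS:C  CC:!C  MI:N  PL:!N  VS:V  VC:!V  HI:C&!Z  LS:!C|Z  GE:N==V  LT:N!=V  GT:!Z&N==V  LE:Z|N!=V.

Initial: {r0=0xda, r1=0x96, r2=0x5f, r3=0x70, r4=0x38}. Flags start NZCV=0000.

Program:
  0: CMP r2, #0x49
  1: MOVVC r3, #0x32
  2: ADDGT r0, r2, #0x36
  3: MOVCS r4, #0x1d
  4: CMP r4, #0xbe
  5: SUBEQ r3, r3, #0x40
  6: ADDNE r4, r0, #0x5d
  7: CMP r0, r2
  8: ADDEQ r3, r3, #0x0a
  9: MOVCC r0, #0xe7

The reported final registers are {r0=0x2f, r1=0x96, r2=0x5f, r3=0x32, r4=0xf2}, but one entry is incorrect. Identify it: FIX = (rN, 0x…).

[0] flags=0010 → (cmp)
[1] flags=0010 VC?T → r3=0x32
[2] flags=0010 GT?T → r0=0x95
[3] flags=0010 CS?T → r4=0x1d
[4] flags=0000 → (cmp)
[5] flags=0000 EQ?F → skip
[6] flags=0000 NE?T → r4=0xf2
[7] flags=0011 → (cmp)
[8] flags=0011 EQ?F → skip
[9] flags=0011 CC?F → skip

FIX = (r0, 0x95)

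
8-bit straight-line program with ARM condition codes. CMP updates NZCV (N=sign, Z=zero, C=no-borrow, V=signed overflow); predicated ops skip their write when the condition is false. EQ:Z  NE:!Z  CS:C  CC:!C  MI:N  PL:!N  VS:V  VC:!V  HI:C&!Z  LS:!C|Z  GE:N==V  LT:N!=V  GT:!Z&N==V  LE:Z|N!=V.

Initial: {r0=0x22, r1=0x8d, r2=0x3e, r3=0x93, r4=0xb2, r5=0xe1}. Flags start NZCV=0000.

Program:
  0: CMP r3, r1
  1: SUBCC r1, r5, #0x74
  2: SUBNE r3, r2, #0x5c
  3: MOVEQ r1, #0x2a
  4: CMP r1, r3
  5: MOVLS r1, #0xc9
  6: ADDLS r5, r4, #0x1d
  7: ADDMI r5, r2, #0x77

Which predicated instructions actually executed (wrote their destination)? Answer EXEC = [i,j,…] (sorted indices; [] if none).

EXEC = [2,5,6,7]

0: ✓ CMP  NZCV=0010
1: · SUBCC
2: ✓ SUBNE  r3←0xe2
3: · MOVEQ
4: ✓ CMP  NZCV=1000
5: ✓ MOVLS  r1←0xc9
6: ✓ ADDLS  r5←0xcf
7: ✓ ADDMI  r5←0xb5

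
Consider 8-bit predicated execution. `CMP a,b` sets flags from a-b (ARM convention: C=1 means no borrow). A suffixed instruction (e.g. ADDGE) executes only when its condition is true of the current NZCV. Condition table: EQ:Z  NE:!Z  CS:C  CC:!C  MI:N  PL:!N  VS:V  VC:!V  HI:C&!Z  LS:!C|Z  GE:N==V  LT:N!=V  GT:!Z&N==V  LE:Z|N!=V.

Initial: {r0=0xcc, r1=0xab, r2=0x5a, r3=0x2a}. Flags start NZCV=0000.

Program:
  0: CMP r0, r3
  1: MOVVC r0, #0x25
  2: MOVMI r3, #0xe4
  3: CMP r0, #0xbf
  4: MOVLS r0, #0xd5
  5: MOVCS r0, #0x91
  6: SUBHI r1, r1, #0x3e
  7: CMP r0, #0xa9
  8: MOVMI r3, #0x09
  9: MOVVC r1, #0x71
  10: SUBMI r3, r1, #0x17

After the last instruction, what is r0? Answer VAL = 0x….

0: ✓ CMP  NZCV=1010
1: ✓ MOVVC  r0←0x25
2: ✓ MOVMI  r3←0xe4
3: ✓ CMP  NZCV=0000
4: ✓ MOVLS  r0←0xd5
5: · MOVCS
6: · SUBHI
7: ✓ CMP  NZCV=0010
8: · MOVMI
9: ✓ MOVVC  r1←0x71
10: · SUBMI

VAL = 0xd5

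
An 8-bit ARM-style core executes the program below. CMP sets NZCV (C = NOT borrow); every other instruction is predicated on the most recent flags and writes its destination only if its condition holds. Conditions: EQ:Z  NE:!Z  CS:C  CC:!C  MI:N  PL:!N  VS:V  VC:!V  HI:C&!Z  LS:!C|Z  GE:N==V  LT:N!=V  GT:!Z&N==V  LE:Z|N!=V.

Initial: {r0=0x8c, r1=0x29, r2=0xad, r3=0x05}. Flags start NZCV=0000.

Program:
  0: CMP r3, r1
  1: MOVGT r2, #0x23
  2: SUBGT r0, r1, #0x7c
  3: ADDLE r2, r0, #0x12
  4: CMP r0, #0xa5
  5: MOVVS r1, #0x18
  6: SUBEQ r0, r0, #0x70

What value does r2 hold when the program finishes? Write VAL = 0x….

[0] flags=1000 → (cmp)
[1] flags=1000 GT?F → skip
[2] flags=1000 GT?F → skip
[3] flags=1000 LE?T → r2=0x9e
[4] flags=1000 → (cmp)
[5] flags=1000 VS?F → skip
[6] flags=1000 EQ?F → skip

VAL = 0x9e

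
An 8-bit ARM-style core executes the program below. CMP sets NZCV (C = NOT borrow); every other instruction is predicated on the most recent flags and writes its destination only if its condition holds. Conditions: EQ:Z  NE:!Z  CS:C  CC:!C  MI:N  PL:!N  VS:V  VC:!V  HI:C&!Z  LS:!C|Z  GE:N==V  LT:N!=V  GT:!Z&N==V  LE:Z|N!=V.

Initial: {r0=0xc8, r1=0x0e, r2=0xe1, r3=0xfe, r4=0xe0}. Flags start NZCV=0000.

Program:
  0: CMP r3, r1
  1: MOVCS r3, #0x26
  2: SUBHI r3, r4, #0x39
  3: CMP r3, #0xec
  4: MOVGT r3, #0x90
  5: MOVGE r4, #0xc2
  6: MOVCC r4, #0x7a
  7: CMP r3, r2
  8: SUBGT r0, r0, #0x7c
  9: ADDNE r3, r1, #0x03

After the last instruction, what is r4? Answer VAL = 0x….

0: ✓ CMP  NZCV=1010
1: ✓ MOVCS  r3←0x26
2: ✓ SUBHI  r3←0xa7
3: ✓ CMP  NZCV=1000
4: · MOVGT
5: · MOVGE
6: ✓ MOVCC  r4←0x7a
7: ✓ CMP  NZCV=1000
8: · SUBGT
9: ✓ ADDNE  r3←0x11

VAL = 0x7a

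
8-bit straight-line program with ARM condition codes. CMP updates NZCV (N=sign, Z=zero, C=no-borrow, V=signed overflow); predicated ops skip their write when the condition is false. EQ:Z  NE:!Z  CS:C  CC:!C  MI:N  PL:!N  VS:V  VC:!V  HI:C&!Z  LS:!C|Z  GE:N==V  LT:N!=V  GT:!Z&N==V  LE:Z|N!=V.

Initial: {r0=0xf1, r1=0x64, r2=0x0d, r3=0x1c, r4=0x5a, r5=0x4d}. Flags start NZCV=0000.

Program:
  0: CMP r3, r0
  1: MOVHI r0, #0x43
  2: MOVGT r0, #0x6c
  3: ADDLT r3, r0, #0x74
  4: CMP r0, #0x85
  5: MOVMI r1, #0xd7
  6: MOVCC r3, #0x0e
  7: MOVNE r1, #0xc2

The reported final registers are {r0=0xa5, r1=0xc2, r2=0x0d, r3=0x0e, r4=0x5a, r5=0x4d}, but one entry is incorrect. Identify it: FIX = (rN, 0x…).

[0] flags=0000 → (cmp)
[1] flags=0000 HI?F → skip
[2] flags=0000 GT?T → r0=0x6c
[3] flags=0000 LT?F → skip
[4] flags=1001 → (cmp)
[5] flags=1001 MI?T → r1=0xd7
[6] flags=1001 CC?T → r3=0x0e
[7] flags=1001 NE?T → r1=0xc2

FIX = (r0, 0x6c)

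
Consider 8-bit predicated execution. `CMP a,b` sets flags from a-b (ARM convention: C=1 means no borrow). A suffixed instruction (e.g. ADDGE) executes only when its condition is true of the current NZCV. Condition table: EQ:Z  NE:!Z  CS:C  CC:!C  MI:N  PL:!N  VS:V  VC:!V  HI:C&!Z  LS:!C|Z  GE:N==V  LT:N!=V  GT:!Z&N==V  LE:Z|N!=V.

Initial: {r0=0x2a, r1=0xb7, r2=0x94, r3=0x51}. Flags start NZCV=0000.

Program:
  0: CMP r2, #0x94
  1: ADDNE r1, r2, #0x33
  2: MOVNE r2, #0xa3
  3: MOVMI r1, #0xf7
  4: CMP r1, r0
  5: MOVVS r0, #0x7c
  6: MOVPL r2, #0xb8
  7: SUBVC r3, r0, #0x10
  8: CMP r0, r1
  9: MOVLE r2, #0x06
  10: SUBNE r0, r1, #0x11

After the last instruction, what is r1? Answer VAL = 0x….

[0] flags=0110 → (cmp)
[1] flags=0110 NE?F → skip
[2] flags=0110 NE?F → skip
[3] flags=0110 MI?F → skip
[4] flags=1010 → (cmp)
[5] flags=1010 VS?F → skip
[6] flags=1010 PL?F → skip
[7] flags=1010 VC?T → r3=0x1a
[8] flags=0000 → (cmp)
[9] flags=0000 LE?F → skip
[10] flags=0000 NE?T → r0=0xa6

VAL = 0xb7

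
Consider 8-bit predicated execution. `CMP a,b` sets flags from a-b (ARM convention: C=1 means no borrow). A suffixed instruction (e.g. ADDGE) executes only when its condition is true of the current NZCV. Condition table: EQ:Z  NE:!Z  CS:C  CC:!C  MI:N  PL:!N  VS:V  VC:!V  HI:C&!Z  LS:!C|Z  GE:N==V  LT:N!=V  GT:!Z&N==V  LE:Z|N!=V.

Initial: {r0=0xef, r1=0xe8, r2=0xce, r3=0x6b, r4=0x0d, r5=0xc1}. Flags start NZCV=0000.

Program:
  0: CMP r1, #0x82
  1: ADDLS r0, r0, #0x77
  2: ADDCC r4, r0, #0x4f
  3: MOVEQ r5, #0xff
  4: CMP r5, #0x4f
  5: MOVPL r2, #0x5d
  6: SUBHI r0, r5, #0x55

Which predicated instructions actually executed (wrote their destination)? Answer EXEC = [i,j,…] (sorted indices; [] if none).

EXEC = [5,6]

[0] flags=0010 → (cmp)
[1] flags=0010 LS?F → skip
[2] flags=0010 CC?F → skip
[3] flags=0010 EQ?F → skip
[4] flags=0011 → (cmp)
[5] flags=0011 PL?T → r2=0x5d
[6] flags=0011 HI?T → r0=0x6c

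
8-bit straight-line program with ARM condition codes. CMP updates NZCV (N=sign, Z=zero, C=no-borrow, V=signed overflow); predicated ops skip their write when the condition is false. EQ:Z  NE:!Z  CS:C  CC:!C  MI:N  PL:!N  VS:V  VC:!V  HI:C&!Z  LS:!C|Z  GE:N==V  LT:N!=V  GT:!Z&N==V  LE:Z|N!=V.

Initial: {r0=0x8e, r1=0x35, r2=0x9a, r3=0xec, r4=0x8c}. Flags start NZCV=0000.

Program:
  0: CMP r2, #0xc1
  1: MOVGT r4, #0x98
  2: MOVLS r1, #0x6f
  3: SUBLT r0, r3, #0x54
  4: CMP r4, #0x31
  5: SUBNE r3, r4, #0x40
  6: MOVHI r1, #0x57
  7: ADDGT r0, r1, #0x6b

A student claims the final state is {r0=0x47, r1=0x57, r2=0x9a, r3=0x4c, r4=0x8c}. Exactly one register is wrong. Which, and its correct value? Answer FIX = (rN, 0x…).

[0] flags=1000 → (cmp)
[1] flags=1000 GT?F → skip
[2] flags=1000 LS?T → r1=0x6f
[3] flags=1000 LT?T → r0=0x98
[4] flags=0011 → (cmp)
[5] flags=0011 NE?T → r3=0x4c
[6] flags=0011 HI?T → r1=0x57
[7] flags=0011 GT?F → skip

FIX = (r0, 0x98)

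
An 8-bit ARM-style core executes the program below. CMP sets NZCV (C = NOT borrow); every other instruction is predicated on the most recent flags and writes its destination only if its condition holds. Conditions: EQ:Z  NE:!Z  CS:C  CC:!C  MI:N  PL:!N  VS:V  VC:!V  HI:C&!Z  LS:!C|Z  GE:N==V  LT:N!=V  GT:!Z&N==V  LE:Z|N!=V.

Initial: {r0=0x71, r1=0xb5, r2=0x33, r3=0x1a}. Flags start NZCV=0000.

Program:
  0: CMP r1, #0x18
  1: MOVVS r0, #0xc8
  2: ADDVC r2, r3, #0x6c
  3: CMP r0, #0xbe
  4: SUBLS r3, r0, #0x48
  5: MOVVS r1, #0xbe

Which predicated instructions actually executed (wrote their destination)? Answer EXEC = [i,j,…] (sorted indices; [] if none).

EXEC = [2,4,5]

[0] flags=1010 → (cmp)
[1] flags=1010 VS?F → skip
[2] flags=1010 VC?T → r2=0x86
[3] flags=1001 → (cmp)
[4] flags=1001 LS?T → r3=0x29
[5] flags=1001 VS?T → r1=0xbe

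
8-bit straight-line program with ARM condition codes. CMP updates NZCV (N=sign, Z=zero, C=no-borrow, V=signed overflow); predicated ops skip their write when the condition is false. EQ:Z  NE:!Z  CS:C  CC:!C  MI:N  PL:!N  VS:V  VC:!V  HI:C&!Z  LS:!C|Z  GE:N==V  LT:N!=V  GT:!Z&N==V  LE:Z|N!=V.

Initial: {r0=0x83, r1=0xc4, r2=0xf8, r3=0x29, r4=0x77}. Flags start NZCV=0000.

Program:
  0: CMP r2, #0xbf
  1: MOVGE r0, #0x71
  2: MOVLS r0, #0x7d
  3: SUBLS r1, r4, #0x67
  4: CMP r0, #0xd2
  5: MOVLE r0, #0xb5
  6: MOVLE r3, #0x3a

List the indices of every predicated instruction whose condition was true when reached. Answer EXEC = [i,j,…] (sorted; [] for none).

[0] flags=0010 → (cmp)
[1] flags=0010 GE?T → r0=0x71
[2] flags=0010 LS?F → skip
[3] flags=0010 LS?F → skip
[4] flags=1001 → (cmp)
[5] flags=1001 LE?F → skip
[6] flags=1001 LE?F → skip

EXEC = [1]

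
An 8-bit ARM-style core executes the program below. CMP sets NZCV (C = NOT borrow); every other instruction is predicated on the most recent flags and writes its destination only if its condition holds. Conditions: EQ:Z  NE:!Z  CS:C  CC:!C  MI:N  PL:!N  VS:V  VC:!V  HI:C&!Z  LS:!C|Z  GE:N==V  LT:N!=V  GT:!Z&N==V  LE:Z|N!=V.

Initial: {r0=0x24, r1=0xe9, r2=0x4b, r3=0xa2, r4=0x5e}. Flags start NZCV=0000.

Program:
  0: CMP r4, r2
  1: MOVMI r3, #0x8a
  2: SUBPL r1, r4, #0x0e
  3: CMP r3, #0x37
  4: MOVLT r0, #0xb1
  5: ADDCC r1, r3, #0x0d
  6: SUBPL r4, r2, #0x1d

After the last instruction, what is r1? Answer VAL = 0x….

[0] flags=0010 → (cmp)
[1] flags=0010 MI?F → skip
[2] flags=0010 PL?T → r1=0x50
[3] flags=0011 → (cmp)
[4] flags=0011 LT?T → r0=0xb1
[5] flags=0011 CC?F → skip
[6] flags=0011 PL?T → r4=0x2e

VAL = 0x50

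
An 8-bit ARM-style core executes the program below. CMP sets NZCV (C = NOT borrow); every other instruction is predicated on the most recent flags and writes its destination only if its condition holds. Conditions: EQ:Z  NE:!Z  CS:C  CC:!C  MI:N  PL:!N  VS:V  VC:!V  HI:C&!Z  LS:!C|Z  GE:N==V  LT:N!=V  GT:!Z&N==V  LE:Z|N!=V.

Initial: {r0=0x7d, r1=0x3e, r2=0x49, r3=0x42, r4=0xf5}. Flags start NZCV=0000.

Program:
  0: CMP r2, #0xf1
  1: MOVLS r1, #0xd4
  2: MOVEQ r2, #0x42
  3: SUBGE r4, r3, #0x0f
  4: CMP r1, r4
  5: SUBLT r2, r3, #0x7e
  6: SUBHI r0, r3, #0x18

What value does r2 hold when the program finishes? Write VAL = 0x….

VAL = 0xc4

[0] flags=0000 → (cmp)
[1] flags=0000 LS?T → r1=0xd4
[2] flags=0000 EQ?F → skip
[3] flags=0000 GE?T → r4=0x33
[4] flags=1010 → (cmp)
[5] flags=1010 LT?T → r2=0xc4
[6] flags=1010 HI?T → r0=0x2a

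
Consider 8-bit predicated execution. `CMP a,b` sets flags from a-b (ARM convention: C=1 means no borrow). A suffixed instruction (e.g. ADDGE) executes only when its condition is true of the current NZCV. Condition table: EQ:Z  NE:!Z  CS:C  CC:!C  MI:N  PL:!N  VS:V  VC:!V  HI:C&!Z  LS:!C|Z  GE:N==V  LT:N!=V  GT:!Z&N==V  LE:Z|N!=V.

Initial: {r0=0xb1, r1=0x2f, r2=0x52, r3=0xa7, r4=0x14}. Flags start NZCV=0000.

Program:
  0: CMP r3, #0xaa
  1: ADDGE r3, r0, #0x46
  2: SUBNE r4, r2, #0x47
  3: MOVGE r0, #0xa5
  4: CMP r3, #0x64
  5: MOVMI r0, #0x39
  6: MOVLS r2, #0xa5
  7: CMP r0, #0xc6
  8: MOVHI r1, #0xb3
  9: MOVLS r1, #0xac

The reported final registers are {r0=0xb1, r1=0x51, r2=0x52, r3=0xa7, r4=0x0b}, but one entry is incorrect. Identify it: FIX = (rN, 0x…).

[0] flags=1000 → (cmp)
[1] flags=1000 GE?F → skip
[2] flags=1000 NE?T → r4=0x0b
[3] flags=1000 GE?F → skip
[4] flags=0011 → (cmp)
[5] flags=0011 MI?F → skip
[6] flags=0011 LS?F → skip
[7] flags=1000 → (cmp)
[8] flags=1000 HI?F → skip
[9] flags=1000 LS?T → r1=0xac

FIX = (r1, 0xac)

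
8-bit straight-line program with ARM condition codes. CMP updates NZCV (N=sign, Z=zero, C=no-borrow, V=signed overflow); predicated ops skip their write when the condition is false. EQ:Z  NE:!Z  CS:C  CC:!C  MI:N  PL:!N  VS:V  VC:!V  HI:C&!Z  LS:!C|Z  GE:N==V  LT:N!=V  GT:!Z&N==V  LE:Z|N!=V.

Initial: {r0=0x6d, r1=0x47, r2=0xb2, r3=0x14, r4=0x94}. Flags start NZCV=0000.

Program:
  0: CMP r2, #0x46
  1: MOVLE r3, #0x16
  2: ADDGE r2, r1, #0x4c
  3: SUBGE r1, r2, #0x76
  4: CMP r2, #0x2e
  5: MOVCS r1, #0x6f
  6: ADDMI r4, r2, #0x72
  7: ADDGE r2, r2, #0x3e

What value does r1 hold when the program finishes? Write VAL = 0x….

[0] flags=0011 → (cmp)
[1] flags=0011 LE?T → r3=0x16
[2] flags=0011 GE?F → skip
[3] flags=0011 GE?F → skip
[4] flags=1010 → (cmp)
[5] flags=1010 CS?T → r1=0x6f
[6] flags=1010 MI?T → r4=0x24
[7] flags=1010 GE?F → skip

VAL = 0x6f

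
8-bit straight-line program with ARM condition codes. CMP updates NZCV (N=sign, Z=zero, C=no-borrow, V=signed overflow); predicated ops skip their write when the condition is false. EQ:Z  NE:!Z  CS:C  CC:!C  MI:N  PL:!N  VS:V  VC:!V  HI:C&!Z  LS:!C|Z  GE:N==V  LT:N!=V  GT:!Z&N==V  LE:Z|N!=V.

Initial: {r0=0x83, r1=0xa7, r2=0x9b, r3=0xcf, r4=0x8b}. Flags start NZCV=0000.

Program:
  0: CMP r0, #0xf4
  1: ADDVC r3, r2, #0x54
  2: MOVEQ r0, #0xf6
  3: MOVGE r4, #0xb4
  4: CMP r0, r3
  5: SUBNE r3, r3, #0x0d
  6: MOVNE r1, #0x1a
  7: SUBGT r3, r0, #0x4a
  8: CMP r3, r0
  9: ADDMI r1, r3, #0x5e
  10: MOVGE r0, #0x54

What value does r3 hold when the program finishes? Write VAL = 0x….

0: ✓ CMP  NZCV=1000
1: ✓ ADDVC  r3←0xef
2: · MOVEQ
3: · MOVGE
4: ✓ CMP  NZCV=1000
5: ✓ SUBNE  r3←0xe2
6: ✓ MOVNE  r1←0x1a
7: · SUBGT
8: ✓ CMP  NZCV=0010
9: · ADDMI
10: ✓ MOVGE  r0←0x54

VAL = 0xe2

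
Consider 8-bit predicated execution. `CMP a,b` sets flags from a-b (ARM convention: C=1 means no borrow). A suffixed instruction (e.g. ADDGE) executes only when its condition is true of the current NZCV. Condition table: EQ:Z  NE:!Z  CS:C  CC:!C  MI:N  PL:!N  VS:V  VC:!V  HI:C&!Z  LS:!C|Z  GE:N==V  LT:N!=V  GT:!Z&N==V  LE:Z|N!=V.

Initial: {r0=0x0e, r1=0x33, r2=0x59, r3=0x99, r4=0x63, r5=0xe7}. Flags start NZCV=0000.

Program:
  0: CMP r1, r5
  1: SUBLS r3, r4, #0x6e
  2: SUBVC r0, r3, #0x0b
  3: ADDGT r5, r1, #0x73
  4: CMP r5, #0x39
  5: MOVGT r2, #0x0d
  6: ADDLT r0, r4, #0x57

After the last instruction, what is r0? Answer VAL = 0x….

0: ✓ CMP  NZCV=0000
1: ✓ SUBLS  r3←0xf5
2: ✓ SUBVC  r0←0xea
3: ✓ ADDGT  r5←0xa6
4: ✓ CMP  NZCV=0011
5: · MOVGT
6: ✓ ADDLT  r0←0xba

VAL = 0xba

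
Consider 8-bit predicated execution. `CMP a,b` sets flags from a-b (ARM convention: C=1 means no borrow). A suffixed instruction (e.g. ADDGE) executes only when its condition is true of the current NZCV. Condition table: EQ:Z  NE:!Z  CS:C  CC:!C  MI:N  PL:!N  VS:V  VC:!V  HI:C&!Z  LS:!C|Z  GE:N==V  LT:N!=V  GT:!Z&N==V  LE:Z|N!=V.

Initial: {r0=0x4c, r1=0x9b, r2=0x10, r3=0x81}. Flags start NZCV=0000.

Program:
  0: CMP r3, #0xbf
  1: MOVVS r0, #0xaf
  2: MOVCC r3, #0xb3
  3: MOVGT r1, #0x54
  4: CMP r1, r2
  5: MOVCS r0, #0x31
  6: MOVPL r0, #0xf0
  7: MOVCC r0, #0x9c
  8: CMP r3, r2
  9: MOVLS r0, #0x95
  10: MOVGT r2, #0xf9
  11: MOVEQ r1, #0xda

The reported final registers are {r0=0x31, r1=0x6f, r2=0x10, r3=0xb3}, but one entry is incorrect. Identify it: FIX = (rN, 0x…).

FIX = (r1, 0x9b)

0: ✓ CMP  NZCV=1000
1: · MOVVS
2: ✓ MOVCC  r3←0xb3
3: · MOVGT
4: ✓ CMP  NZCV=1010
5: ✓ MOVCS  r0←0x31
6: · MOVPL
7: · MOVCC
8: ✓ CMP  NZCV=1010
9: · MOVLS
10: · MOVGT
11: · MOVEQ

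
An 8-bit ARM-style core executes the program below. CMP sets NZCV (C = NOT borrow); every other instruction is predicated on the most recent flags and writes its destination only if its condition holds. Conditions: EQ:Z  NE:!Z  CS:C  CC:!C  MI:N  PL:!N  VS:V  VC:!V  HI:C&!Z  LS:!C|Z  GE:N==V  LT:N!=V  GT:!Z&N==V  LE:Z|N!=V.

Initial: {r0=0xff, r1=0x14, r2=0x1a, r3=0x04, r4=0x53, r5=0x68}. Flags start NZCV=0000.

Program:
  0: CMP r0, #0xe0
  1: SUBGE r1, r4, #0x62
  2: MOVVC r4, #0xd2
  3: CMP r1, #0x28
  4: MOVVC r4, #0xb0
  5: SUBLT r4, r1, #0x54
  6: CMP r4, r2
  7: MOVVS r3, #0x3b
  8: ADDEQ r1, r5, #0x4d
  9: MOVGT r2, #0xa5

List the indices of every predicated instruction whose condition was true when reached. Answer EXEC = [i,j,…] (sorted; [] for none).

0: ✓ CMP  NZCV=0010
1: ✓ SUBGE  r1←0xf1
2: ✓ MOVVC  r4←0xd2
3: ✓ CMP  NZCV=1010
4: ✓ MOVVC  r4←0xb0
5: ✓ SUBLT  r4←0x9d
6: ✓ CMP  NZCV=1010
7: · MOVVS
8: · ADDEQ
9: · MOVGT

EXEC = [1,2,4,5]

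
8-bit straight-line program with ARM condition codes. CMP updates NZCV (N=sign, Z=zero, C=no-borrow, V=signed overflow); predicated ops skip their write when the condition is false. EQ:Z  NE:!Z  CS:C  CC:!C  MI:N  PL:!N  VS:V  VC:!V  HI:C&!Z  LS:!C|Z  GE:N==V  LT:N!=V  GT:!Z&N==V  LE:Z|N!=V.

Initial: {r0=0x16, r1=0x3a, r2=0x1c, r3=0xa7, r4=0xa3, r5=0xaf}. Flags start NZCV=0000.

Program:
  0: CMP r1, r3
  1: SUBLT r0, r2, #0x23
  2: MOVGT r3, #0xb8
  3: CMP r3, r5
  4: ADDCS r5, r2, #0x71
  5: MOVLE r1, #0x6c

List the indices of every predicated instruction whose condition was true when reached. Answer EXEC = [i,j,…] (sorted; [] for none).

EXEC = [2,4]

[0] flags=1001 → (cmp)
[1] flags=1001 LT?F → skip
[2] flags=1001 GT?T → r3=0xb8
[3] flags=0010 → (cmp)
[4] flags=0010 CS?T → r5=0x8d
[5] flags=0010 LE?F → skip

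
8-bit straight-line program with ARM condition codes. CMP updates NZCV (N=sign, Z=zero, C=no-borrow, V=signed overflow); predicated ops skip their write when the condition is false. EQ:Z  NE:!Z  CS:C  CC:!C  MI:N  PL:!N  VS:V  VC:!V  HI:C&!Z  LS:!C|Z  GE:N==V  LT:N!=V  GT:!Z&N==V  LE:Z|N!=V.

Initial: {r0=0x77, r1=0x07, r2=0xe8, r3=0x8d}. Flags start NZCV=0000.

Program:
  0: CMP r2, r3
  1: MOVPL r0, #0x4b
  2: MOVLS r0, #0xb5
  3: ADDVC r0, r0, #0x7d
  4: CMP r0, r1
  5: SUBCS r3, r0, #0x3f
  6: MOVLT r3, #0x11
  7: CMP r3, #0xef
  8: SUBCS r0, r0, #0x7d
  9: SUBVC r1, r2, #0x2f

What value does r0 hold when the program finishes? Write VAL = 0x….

[0] flags=0010 → (cmp)
[1] flags=0010 PL?T → r0=0x4b
[2] flags=0010 LS?F → skip
[3] flags=0010 VC?T → r0=0xc8
[4] flags=1010 → (cmp)
[5] flags=1010 CS?T → r3=0x89
[6] flags=1010 LT?T → r3=0x11
[7] flags=0000 → (cmp)
[8] flags=0000 CS?F → skip
[9] flags=0000 VC?T → r1=0xb9

VAL = 0xc8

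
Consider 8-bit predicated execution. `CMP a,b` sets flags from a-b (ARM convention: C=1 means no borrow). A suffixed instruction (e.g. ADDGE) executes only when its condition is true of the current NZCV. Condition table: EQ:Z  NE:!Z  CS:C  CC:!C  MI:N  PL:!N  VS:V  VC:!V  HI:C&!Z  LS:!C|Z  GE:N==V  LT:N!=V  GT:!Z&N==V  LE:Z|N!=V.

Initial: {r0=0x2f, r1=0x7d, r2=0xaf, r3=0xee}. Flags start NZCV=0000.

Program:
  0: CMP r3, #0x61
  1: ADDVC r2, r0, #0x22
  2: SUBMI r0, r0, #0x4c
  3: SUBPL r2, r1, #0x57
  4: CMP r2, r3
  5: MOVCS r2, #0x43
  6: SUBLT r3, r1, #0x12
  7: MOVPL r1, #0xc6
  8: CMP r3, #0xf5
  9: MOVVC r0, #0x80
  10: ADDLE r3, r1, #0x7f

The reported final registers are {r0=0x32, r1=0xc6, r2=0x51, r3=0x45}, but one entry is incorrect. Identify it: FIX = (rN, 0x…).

FIX = (r0, 0x80)

[0] flags=1010 → (cmp)
[1] flags=1010 VC?T → r2=0x51
[2] flags=1010 MI?T → r0=0xe3
[3] flags=1010 PL?F → skip
[4] flags=0000 → (cmp)
[5] flags=0000 CS?F → skip
[6] flags=0000 LT?F → skip
[7] flags=0000 PL?T → r1=0xc6
[8] flags=1000 → (cmp)
[9] flags=1000 VC?T → r0=0x80
[10] flags=1000 LE?T → r3=0x45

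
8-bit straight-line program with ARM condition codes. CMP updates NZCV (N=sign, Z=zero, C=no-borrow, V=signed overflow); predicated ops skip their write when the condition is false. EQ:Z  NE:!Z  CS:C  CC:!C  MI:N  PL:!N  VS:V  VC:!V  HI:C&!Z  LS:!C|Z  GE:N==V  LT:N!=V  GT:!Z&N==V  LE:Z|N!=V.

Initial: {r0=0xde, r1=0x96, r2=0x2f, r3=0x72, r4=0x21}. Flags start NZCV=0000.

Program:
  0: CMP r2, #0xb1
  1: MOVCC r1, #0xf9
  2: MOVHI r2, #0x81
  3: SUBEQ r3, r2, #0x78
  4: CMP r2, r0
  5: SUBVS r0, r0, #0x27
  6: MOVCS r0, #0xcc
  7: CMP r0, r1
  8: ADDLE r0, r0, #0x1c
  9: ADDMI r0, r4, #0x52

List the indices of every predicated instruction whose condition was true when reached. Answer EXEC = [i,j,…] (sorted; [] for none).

EXEC = [1,8,9]

0: ✓ CMP  NZCV=0000
1: ✓ MOVCC  r1←0xf9
2: · MOVHI
3: · SUBEQ
4: ✓ CMP  NZCV=0000
5: · SUBVS
6: · MOVCS
7: ✓ CMP  NZCV=1000
8: ✓ ADDLE  r0←0xfa
9: ✓ ADDMI  r0←0x73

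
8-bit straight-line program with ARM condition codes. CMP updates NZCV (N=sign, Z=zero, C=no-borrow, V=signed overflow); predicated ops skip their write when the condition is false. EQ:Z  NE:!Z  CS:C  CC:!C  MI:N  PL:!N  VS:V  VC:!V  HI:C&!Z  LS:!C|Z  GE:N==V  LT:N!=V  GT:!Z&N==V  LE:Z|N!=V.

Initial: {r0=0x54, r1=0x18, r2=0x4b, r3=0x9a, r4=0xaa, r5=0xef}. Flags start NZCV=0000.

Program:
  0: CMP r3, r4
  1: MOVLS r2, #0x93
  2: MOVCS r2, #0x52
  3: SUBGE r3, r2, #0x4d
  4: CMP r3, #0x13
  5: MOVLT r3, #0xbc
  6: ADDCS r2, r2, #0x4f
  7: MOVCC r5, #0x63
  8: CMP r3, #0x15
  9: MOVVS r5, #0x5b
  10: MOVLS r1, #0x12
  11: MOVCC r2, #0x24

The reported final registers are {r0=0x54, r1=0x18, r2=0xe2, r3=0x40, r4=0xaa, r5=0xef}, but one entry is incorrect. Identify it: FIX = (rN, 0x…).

FIX = (r3, 0xbc)

0: ✓ CMP  NZCV=1000
1: ✓ MOVLS  r2←0x93
2: · MOVCS
3: · SUBGE
4: ✓ CMP  NZCV=1010
5: ✓ MOVLT  r3←0xbc
6: ✓ ADDCS  r2←0xe2
7: · MOVCC
8: ✓ CMP  NZCV=1010
9: · MOVVS
10: · MOVLS
11: · MOVCC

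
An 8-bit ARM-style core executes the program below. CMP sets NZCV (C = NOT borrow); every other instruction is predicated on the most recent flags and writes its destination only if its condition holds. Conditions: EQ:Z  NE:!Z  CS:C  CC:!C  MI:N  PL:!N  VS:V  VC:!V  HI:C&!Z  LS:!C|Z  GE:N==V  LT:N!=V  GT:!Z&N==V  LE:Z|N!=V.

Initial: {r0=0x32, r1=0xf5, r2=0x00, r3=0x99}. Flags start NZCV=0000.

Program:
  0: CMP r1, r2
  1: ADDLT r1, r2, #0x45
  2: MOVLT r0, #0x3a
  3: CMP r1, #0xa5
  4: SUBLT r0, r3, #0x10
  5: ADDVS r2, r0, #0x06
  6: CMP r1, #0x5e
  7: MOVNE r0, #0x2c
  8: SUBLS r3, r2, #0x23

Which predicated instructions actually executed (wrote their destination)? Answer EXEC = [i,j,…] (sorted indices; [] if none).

EXEC = [1,2,5,7,8]

0: ✓ CMP  NZCV=1010
1: ✓ ADDLT  r1←0x45
2: ✓ MOVLT  r0←0x3a
3: ✓ CMP  NZCV=1001
4: · SUBLT
5: ✓ ADDVS  r2←0x40
6: ✓ CMP  NZCV=1000
7: ✓ MOVNE  r0←0x2c
8: ✓ SUBLS  r3←0x1d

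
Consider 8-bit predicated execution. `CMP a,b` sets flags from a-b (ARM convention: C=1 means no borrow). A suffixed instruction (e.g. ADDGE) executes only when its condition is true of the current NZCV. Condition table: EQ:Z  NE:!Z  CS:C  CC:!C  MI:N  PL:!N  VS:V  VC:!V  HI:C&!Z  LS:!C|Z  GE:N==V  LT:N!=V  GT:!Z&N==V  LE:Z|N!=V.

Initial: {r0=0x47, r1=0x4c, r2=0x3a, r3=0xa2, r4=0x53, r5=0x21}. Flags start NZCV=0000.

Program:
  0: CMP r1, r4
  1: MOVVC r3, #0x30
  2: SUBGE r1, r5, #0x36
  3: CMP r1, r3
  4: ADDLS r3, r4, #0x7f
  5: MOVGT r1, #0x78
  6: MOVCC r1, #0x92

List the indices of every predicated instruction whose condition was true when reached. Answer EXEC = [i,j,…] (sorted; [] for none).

0: ✓ CMP  NZCV=1000
1: ✓ MOVVC  r3←0x30
2: · SUBGE
3: ✓ CMP  NZCV=0010
4: · ADDLS
5: ✓ MOVGT  r1←0x78
6: · MOVCC

EXEC = [1,5]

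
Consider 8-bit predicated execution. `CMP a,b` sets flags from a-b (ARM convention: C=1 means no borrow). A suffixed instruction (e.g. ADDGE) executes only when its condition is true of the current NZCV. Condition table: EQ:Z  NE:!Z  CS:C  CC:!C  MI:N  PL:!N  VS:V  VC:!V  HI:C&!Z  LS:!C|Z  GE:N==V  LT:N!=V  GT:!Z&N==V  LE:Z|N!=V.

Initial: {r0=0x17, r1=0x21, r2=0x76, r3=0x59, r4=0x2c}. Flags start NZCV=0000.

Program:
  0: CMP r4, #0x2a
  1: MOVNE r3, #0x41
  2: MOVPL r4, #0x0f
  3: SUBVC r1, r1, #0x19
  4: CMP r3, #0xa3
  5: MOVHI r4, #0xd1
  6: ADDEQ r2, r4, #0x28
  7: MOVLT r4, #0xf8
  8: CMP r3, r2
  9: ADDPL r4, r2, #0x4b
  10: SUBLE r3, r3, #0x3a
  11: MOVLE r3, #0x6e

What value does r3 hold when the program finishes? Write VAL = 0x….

[0] flags=0010 → (cmp)
[1] flags=0010 NE?T → r3=0x41
[2] flags=0010 PL?T → r4=0x0f
[3] flags=0010 VC?T → r1=0x08
[4] flags=1001 → (cmp)
[5] flags=1001 HI?F → skip
[6] flags=1001 EQ?F → skip
[7] flags=1001 LT?F → skip
[8] flags=1000 → (cmp)
[9] flags=1000 PL?F → skip
[10] flags=1000 LE?T → r3=0x07
[11] flags=1000 LE?T → r3=0x6e

VAL = 0x6e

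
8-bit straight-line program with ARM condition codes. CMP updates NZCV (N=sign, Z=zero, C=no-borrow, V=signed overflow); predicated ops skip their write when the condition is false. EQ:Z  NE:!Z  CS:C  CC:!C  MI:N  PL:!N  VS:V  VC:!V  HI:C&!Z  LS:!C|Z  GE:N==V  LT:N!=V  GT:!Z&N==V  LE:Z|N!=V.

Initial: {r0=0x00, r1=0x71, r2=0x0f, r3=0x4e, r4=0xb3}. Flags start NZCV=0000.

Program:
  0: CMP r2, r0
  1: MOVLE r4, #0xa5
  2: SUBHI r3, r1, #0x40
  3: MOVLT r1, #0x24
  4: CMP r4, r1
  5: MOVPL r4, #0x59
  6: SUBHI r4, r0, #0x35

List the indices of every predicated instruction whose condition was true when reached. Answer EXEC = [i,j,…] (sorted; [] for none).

EXEC = [2,5,6]

[0] flags=0010 → (cmp)
[1] flags=0010 LE?F → skip
[2] flags=0010 HI?T → r3=0x31
[3] flags=0010 LT?F → skip
[4] flags=0011 → (cmp)
[5] flags=0011 PL?T → r4=0x59
[6] flags=0011 HI?T → r4=0xcb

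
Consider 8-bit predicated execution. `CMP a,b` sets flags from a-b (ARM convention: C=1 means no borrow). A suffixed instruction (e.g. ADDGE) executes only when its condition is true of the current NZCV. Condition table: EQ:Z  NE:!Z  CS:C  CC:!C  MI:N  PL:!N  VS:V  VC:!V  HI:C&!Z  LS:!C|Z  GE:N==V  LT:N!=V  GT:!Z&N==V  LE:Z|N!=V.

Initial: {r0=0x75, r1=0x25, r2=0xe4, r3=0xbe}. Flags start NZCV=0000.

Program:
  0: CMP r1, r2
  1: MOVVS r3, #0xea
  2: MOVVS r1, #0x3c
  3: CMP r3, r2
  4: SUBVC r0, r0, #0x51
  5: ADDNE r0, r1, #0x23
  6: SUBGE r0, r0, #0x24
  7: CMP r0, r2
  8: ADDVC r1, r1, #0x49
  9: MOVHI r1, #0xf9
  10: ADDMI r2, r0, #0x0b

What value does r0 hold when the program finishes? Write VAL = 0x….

VAL = 0x48

0: ✓ CMP  NZCV=0000
1: · MOVVS
2: · MOVVS
3: ✓ CMP  NZCV=1000
4: ✓ SUBVC  r0←0x24
5: ✓ ADDNE  r0←0x48
6: · SUBGE
7: ✓ CMP  NZCV=0000
8: ✓ ADDVC  r1←0x6e
9: · MOVHI
10: · ADDMI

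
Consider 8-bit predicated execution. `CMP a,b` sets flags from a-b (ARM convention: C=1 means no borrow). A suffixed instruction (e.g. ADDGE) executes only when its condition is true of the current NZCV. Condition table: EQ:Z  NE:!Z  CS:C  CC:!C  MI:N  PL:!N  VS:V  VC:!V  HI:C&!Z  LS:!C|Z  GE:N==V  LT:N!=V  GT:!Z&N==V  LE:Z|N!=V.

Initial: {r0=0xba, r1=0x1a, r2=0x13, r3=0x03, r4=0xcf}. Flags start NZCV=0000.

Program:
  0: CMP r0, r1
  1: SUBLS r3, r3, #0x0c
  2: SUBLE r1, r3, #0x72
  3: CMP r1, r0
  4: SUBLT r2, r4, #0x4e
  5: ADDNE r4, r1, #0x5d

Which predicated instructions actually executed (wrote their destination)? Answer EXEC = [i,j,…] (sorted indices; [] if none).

EXEC = [2,4,5]

0: ✓ CMP  NZCV=1010
1: · SUBLS
2: ✓ SUBLE  r1←0x91
3: ✓ CMP  NZCV=1000
4: ✓ SUBLT  r2←0x81
5: ✓ ADDNE  r4←0xee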